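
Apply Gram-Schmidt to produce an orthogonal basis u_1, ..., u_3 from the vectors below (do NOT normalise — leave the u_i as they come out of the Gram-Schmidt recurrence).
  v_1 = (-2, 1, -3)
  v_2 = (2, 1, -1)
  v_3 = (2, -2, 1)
Orthogonal basis:
  u_1 = (-2, 1, -3)
  u_2 = (2, 1, -1)
  u_3 = (8/21, -32/21, -16/21)

Apply the Gram-Schmidt recurrence
  u_1 = v_1
  u_i = v_i − Σ_{j<i} ((v_i · u_j) / (u_j · u_j)) · u_j.

Step by step this gives:
  u_1 = (-2, 1, -3)
  u_2 = (2, 1, -1)
  u_3 = (8/21, -32/21, -16/21)

Orthogonality check:
  u_2 · u_1 = 0 (should be 0)
  u_3 · u_1 = 0 (should be 0)
  u_3 · u_2 = 0 (should be 0)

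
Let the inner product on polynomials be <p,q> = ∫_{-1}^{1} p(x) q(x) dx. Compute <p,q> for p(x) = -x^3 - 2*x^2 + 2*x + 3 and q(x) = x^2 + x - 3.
<p,q> = -178/15

Expand the product: p(x)·q(x) = -x^5 - 3*x^4 + 3*x^3 + 11*x^2 - 3*x - 9.
∫_{-1}^{1} of each monomial x^k gives [2/(k+1) if k even, 0 if k odd]. Integrating term-by-term (or equivalently evaluating the antiderivative F(x) = -x^6/6 - 3*x^5/5 + 3*x^4/4 + 11*x^3/3 - 3*x^2/2 - 9*x at the endpoints):
  F(1) − F(−1) = -137/20 − (301/60) = -178/15.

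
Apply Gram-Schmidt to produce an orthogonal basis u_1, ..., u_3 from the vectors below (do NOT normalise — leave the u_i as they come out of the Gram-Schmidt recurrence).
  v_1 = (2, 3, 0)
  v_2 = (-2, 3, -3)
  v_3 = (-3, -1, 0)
Orthogonal basis:
  u_1 = (2, 3, 0)
  u_2 = (-36/13, 24/13, -3)
  u_3 = (-21/29, 14/29, 28/29)

Apply the Gram-Schmidt recurrence
  u_1 = v_1
  u_i = v_i − Σ_{j<i} ((v_i · u_j) / (u_j · u_j)) · u_j.

Step by step this gives:
  u_1 = (2, 3, 0)
  u_2 = (-36/13, 24/13, -3)
  u_3 = (-21/29, 14/29, 28/29)

Orthogonality check:
  u_2 · u_1 = 0 (should be 0)
  u_3 · u_1 = 0 (should be 0)
  u_3 · u_2 = 0 (should be 0)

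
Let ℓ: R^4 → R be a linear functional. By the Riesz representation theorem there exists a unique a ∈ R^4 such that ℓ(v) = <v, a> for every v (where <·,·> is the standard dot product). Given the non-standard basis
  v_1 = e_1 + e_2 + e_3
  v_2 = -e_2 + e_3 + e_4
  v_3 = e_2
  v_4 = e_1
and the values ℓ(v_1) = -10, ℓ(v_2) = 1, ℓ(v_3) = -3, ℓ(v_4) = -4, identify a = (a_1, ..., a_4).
a = (-4, -3, -3, 1)

Write a = (a_1, ..., a_4) in the standard basis. For each basis vector v_i, ℓ(v_i) = <v_i, a> is a linear equation in the a_j's. Collect the n equations into a matrix system V a = ℓ, where row i of V is v_i (expressed in the standard basis). Since V is invertible (lower-triangular with 1s on the diagonal, up to permutation), solve by back-substitution:
  V =
[[1, 1, 1, 0],
 [0, -1, 1, 1],
 [0, 1, 0, 0],
 [1, 0, 0, 0]]
  V a = (-10, 1, -3, -4)
Solving gives a = (-4, -3, -3, 1).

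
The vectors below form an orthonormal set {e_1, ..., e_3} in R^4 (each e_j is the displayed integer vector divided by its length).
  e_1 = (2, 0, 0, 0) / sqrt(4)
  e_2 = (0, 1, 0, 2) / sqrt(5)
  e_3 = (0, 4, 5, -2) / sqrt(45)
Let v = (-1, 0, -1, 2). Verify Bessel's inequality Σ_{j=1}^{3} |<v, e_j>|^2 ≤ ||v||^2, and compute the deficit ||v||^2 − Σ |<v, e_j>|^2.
Σ |<v, e_j>|^2 = 6; ||v||^2 = 6; deficit = 0

Write each e_j = u_j / sqrt(<u_j, u_j>) where u_j is the displayed integer vector. Then <v, e_j> = <v, u_j> / sqrt(<u_j, u_j>), so |<v, e_j>|^2 = <v, u_j>^2 / <u_j, u_j>.
Coefficients: <v, e_1> = -2/sqrt(4), <v, e_2> = 4/sqrt(5), <v, e_3> = -9/sqrt(45).
Square and sum: Σ |<v, e_j>|^2 = 6.
Compute ||v||^2 = v·v = 6.
Deficit = 6 − 6 = 0 ≥ 0, confirming Bessel's inequality. (The deficit equals ||v − Σ <v,e_j> e_j||^2, the squared distance from v to span{e_j}.)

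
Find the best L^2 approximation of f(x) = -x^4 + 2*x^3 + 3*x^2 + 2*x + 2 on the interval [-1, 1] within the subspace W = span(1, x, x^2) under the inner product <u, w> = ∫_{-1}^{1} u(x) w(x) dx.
g(x) = 15*x^2/7 + 16*x/5 + 73/35

The best approximation g ∈ W is the orthogonal projection of f onto W. Writing g = a_0 + a_1 x + a_2 x^2, the coefficients solve the normal equations G · a = b where
  G_{ij} = <φ_i, φ_j> and b_i = <f, φ_i>, with φ_0 = 1, φ_1 = x, φ_2 = x^2.
G =
  [2, 0, 2/3]
  [0, 2/3, 0]
  [2/3, 0, 2/5],
b = (28/5, 32/15, 236/105).
Solving gives a_0 = 73/35, a_1 = 16/5, a_2 = 15/7, so
  g(x) = 15*x^2/7 + 16*x/5 + 73/35.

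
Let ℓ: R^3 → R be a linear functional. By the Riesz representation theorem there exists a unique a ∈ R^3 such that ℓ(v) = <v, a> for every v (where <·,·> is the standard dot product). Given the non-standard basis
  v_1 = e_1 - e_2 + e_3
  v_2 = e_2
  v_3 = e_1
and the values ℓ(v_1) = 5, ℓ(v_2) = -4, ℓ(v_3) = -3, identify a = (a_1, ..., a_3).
a = (-3, -4, 4)

Write a = (a_1, ..., a_3) in the standard basis. For each basis vector v_i, ℓ(v_i) = <v_i, a> is a linear equation in the a_j's. Collect the n equations into a matrix system V a = ℓ, where row i of V is v_i (expressed in the standard basis). Since V is invertible (lower-triangular with 1s on the diagonal, up to permutation), solve by back-substitution:
  V =
[[1, -1, 1],
 [0, 1, 0],
 [1, 0, 0]]
  V a = (5, -4, -3)
Solving gives a = (-3, -4, 4).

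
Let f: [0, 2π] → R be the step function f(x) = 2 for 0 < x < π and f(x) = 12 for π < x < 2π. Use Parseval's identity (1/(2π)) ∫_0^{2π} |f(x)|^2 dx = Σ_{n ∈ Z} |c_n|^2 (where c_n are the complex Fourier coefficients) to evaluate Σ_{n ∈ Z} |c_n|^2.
Σ |c_n|^2 = 74

Parseval equates the L^2 energy of f (normalised by 1/(2π)) with the ℓ^2 sum of its Fourier coefficients: (1/(2π)) ∫_0^{2π} |f|^2 = Σ |c_n|^2.
Compute the left side: (1/(2π)) [∫_0^π 2^2 dx + ∫_π^{2π} 12^2 dx] = (1/(2π)) · (4π + 144π) = (4 + 144)/2 = 74.
So Σ_{n ∈ Z} |c_n|^2 = 74.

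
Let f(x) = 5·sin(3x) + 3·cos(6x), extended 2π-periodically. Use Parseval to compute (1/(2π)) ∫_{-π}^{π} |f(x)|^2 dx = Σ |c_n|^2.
Σ |c_n|^2 = 17

Expand |f|^2 and use orthogonality of {sin(nx), cos(mx)} on [-π, π]:
  ∫_{-π}^{π} sin(nx)^2 dx = π, ∫ cos(mx)^2 dx = π, and cross terms integrate to 0.
So ∫_{-π}^{π} f(x)^2 dx = 5^2 · π + 3^2 · π = (25 + 9)π.
Divide by 2π: (25 + 9)/2 = 17.
By Parseval, this equals Σ |c_n|^2.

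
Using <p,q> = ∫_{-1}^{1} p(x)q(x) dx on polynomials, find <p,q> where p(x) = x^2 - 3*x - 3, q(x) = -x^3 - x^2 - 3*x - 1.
<p,q> = 212/15

Expand the product: p(x)·q(x) = -x^5 + 2*x^4 + 3*x^3 + 11*x^2 + 12*x + 3.
∫_{-1}^{1} of each monomial x^k gives [2/(k+1) if k even, 0 if k odd]. Integrating term-by-term (or equivalently evaluating the antiderivative F(x) = -x^6/6 + 2*x^5/5 + 3*x^4/4 + 11*x^3/3 + 6*x^2 + 3*x at the endpoints):
  F(1) − F(−1) = 273/20 − (-29/60) = 212/15.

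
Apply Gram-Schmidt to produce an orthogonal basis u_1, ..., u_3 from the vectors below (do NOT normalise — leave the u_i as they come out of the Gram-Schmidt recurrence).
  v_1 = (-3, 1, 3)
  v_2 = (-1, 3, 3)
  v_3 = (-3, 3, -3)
Orthogonal basis:
  u_1 = (-3, 1, 3)
  u_2 = (26/19, 42/19, 12/19)
  u_3 = (-45/17, 45/17, -60/17)

Apply the Gram-Schmidt recurrence
  u_1 = v_1
  u_i = v_i − Σ_{j<i} ((v_i · u_j) / (u_j · u_j)) · u_j.

Step by step this gives:
  u_1 = (-3, 1, 3)
  u_2 = (26/19, 42/19, 12/19)
  u_3 = (-45/17, 45/17, -60/17)

Orthogonality check:
  u_2 · u_1 = 0 (should be 0)
  u_3 · u_1 = 0 (should be 0)
  u_3 · u_2 = 0 (should be 0)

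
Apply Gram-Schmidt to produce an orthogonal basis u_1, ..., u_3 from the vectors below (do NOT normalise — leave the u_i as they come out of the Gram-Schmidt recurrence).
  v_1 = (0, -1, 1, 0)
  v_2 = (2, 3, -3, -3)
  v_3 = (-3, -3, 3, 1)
Orthogonal basis:
  u_1 = (0, -1, 1, 0)
  u_2 = (2, 0, 0, -3)
  u_3 = (-21/13, 0, 0, -14/13)

Apply the Gram-Schmidt recurrence
  u_1 = v_1
  u_i = v_i − Σ_{j<i} ((v_i · u_j) / (u_j · u_j)) · u_j.

Step by step this gives:
  u_1 = (0, -1, 1, 0)
  u_2 = (2, 0, 0, -3)
  u_3 = (-21/13, 0, 0, -14/13)

Orthogonality check:
  u_2 · u_1 = 0 (should be 0)
  u_3 · u_1 = 0 (should be 0)
  u_3 · u_2 = 0 (should be 0)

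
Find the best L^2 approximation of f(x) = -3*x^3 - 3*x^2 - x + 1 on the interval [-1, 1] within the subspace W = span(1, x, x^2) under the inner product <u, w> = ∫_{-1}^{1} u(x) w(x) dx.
g(x) = -3*x^2 - 14*x/5 + 1

The best approximation g ∈ W is the orthogonal projection of f onto W. Writing g = a_0 + a_1 x + a_2 x^2, the coefficients solve the normal equations G · a = b where
  G_{ij} = <φ_i, φ_j> and b_i = <f, φ_i>, with φ_0 = 1, φ_1 = x, φ_2 = x^2.
G =
  [2, 0, 2/3]
  [0, 2/3, 0]
  [2/3, 0, 2/5],
b = (0, -28/15, -8/15).
Solving gives a_0 = 1, a_1 = -14/5, a_2 = -3, so
  g(x) = -3*x^2 - 14*x/5 + 1.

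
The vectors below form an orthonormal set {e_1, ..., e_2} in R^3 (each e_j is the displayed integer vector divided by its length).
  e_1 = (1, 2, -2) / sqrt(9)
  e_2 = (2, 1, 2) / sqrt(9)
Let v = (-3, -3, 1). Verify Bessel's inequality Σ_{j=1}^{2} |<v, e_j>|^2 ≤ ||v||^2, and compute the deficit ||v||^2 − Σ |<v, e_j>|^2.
Σ |<v, e_j>|^2 = 170/9; ||v||^2 = 19; deficit = 1/9

Write each e_j = u_j / sqrt(<u_j, u_j>) where u_j is the displayed integer vector. Then <v, e_j> = <v, u_j> / sqrt(<u_j, u_j>), so |<v, e_j>|^2 = <v, u_j>^2 / <u_j, u_j>.
Coefficients: <v, e_1> = -11/sqrt(9), <v, e_2> = -7/sqrt(9).
Square and sum: Σ |<v, e_j>|^2 = 170/9.
Compute ||v||^2 = v·v = 19.
Deficit = 19 − 170/9 = 1/9 ≥ 0, confirming Bessel's inequality. (The deficit equals ||v − Σ <v,e_j> e_j||^2, the squared distance from v to span{e_j}.)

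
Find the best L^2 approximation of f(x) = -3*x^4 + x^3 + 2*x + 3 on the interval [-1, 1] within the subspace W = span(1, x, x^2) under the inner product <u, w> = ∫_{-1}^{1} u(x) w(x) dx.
g(x) = -18*x^2/7 + 13*x/5 + 114/35

The best approximation g ∈ W is the orthogonal projection of f onto W. Writing g = a_0 + a_1 x + a_2 x^2, the coefficients solve the normal equations G · a = b where
  G_{ij} = <φ_i, φ_j> and b_i = <f, φ_i>, with φ_0 = 1, φ_1 = x, φ_2 = x^2.
G =
  [2, 0, 2/3]
  [0, 2/3, 0]
  [2/3, 0, 2/5],
b = (24/5, 26/15, 8/7).
Solving gives a_0 = 114/35, a_1 = 13/5, a_2 = -18/7, so
  g(x) = -18*x^2/7 + 13*x/5 + 114/35.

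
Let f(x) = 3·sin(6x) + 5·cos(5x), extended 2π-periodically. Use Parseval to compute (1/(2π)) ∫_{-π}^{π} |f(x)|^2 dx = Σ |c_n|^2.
Σ |c_n|^2 = 17

Expand |f|^2 and use orthogonality of {sin(nx), cos(mx)} on [-π, π]:
  ∫_{-π}^{π} sin(nx)^2 dx = π, ∫ cos(mx)^2 dx = π, and cross terms integrate to 0.
So ∫_{-π}^{π} f(x)^2 dx = 3^2 · π + 5^2 · π = (9 + 25)π.
Divide by 2π: (9 + 25)/2 = 17.
By Parseval, this equals Σ |c_n|^2.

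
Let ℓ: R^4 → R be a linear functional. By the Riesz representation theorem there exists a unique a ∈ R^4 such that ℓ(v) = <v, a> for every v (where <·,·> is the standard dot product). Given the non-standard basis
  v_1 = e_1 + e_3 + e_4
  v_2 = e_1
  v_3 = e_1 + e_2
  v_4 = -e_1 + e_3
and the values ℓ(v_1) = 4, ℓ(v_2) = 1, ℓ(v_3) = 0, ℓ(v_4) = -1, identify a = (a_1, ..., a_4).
a = (1, -1, 0, 3)

Write a = (a_1, ..., a_4) in the standard basis. For each basis vector v_i, ℓ(v_i) = <v_i, a> is a linear equation in the a_j's. Collect the n equations into a matrix system V a = ℓ, where row i of V is v_i (expressed in the standard basis). Since V is invertible (lower-triangular with 1s on the diagonal, up to permutation), solve by back-substitution:
  V =
[[1, 0, 1, 1],
 [1, 0, 0, 0],
 [1, 1, 0, 0],
 [-1, 0, 1, 0]]
  V a = (4, 1, 0, -1)
Solving gives a = (1, -1, 0, 3).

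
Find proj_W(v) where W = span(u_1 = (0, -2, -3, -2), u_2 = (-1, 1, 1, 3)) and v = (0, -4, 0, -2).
proj_W(v) = (38/83, -106/83, -140/83, -182/83)

Set up U = [u_1 | ... | u_2] ∈ R^(4×2). The projector onto W = col(U) is P = U (U^T U)^(-1) U^T.
Compute U^T U =
  [17, -11]
  [-11, 12],
and U^T v = (12, -10).
Solve U^T U · c = U^T v for the coefficients: c = (34/83, -38/83). The projection is proj_W(v) = U c.
Check: (v - proj_W(v)) · u_1 = 0  (should be 0).
Check: (v - proj_W(v)) · u_2 = 0  (should be 0).
Result: proj_W(v) = (38/83, -106/83, -140/83, -182/83).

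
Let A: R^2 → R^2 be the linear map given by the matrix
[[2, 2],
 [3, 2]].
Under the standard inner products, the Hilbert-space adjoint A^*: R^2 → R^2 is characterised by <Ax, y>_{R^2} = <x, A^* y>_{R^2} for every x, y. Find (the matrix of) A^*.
A^* = A^T =
[[2, 3],
 [2, 2]]

For real matrices with standard dot products, the defining identity <Ax, y> = <x, A^* y> gives (Ax)^T y = x^T (A^*) y, i.e. x^T A^T y = x^T (A^*) y. Since this holds for all x, y, we must have A^* = A^T. Therefore
A^* =
[[2, 3],
 [2, 2]].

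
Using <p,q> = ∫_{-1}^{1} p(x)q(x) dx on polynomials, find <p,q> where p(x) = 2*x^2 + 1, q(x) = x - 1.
<p,q> = -10/3

Expand the product: p(x)·q(x) = 2*x^3 - 2*x^2 + x - 1.
∫_{-1}^{1} of each monomial x^k gives [2/(k+1) if k even, 0 if k odd]. Integrating term-by-term (or equivalently evaluating the antiderivative F(x) = x^4/2 - 2*x^3/3 + x^2/2 - x at the endpoints):
  F(1) − F(−1) = -2/3 − (8/3) = -10/3.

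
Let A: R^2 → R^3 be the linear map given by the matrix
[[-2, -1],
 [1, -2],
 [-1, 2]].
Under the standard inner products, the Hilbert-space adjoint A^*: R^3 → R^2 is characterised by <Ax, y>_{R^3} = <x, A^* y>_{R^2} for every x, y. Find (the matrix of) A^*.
A^* = A^T =
[[-2, 1, -1],
 [-1, -2, 2]]

For real matrices with standard dot products, the defining identity <Ax, y> = <x, A^* y> gives (Ax)^T y = x^T (A^*) y, i.e. x^T A^T y = x^T (A^*) y. Since this holds for all x, y, we must have A^* = A^T. Therefore
A^* =
[[-2, 1, -1],
 [-1, -2, 2]].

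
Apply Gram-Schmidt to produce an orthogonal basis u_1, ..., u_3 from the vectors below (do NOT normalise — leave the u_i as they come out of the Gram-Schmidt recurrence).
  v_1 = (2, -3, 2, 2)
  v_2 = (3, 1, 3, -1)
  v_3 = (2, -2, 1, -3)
Orthogonal basis:
  u_1 = (2, -3, 2, 2)
  u_2 = (7/3, 2, 7/3, -5/3)
  u_3 = (138/371, -760/371, -233/371, -1045/371)

Apply the Gram-Schmidt recurrence
  u_1 = v_1
  u_i = v_i − Σ_{j<i} ((v_i · u_j) / (u_j · u_j)) · u_j.

Step by step this gives:
  u_1 = (2, -3, 2, 2)
  u_2 = (7/3, 2, 7/3, -5/3)
  u_3 = (138/371, -760/371, -233/371, -1045/371)

Orthogonality check:
  u_2 · u_1 = 0 (should be 0)
  u_3 · u_1 = 0 (should be 0)
  u_3 · u_2 = 0 (should be 0)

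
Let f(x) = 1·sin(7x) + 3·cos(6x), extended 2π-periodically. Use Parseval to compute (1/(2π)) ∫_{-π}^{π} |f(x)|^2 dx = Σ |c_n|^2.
Σ |c_n|^2 = 5

Expand |f|^2 and use orthogonality of {sin(nx), cos(mx)} on [-π, π]:
  ∫_{-π}^{π} sin(nx)^2 dx = π, ∫ cos(mx)^2 dx = π, and cross terms integrate to 0.
So ∫_{-π}^{π} f(x)^2 dx = 1^2 · π + 3^2 · π = (1 + 9)π.
Divide by 2π: (1 + 9)/2 = 5.
By Parseval, this equals Σ |c_n|^2.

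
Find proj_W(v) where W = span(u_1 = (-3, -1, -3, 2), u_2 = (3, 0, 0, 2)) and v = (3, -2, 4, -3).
proj_W(v) = (381/137, 155/137, 465/137, -366/137)

Set up U = [u_1 | ... | u_2] ∈ R^(4×2). The projector onto W = col(U) is P = U (U^T U)^(-1) U^T.
Compute U^T U =
  [23, -5]
  [-5, 13],
and U^T v = (-25, 3).
Solve U^T U · c = U^T v for the coefficients: c = (-155/137, -28/137). The projection is proj_W(v) = U c.
Check: (v - proj_W(v)) · u_1 = 0  (should be 0).
Check: (v - proj_W(v)) · u_2 = 0  (should be 0).
Result: proj_W(v) = (381/137, 155/137, 465/137, -366/137).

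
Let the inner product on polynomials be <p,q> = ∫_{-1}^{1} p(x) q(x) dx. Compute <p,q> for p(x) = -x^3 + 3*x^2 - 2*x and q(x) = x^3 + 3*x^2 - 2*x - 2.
<p,q> = 208/105

Expand the product: p(x)·q(x) = -x^6 + 9*x^4 - 10*x^3 - 2*x^2 + 4*x.
∫_{-1}^{1} of each monomial x^k gives [2/(k+1) if k even, 0 if k odd]. Integrating term-by-term (or equivalently evaluating the antiderivative F(x) = -x^7/7 + 9*x^5/5 - 5*x^4/2 - 2*x^3/3 + 2*x^2 at the endpoints):
  F(1) − F(−1) = 103/210 − (-313/210) = 208/105.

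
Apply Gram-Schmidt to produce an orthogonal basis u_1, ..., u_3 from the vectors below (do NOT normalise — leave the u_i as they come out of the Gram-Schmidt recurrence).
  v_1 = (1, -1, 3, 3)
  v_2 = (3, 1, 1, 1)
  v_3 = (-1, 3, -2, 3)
Orthogonal basis:
  u_1 = (1, -1, 3, 3)
  u_2 = (13/5, 7/5, -1/5, -1/5)
  u_3 = (-15/11, 30/11, -20/11, 35/11)

Apply the Gram-Schmidt recurrence
  u_1 = v_1
  u_i = v_i − Σ_{j<i} ((v_i · u_j) / (u_j · u_j)) · u_j.

Step by step this gives:
  u_1 = (1, -1, 3, 3)
  u_2 = (13/5, 7/5, -1/5, -1/5)
  u_3 = (-15/11, 30/11, -20/11, 35/11)

Orthogonality check:
  u_2 · u_1 = 0 (should be 0)
  u_3 · u_1 = 0 (should be 0)
  u_3 · u_2 = 0 (should be 0)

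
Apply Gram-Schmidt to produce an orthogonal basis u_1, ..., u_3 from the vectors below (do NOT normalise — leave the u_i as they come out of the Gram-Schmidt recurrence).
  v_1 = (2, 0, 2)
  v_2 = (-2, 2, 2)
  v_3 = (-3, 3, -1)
Orthogonal basis:
  u_1 = (2, 0, 2)
  u_2 = (-2, 2, 2)
  u_3 = (2/3, 4/3, -2/3)

Apply the Gram-Schmidt recurrence
  u_1 = v_1
  u_i = v_i − Σ_{j<i} ((v_i · u_j) / (u_j · u_j)) · u_j.

Step by step this gives:
  u_1 = (2, 0, 2)
  u_2 = (-2, 2, 2)
  u_3 = (2/3, 4/3, -2/3)

Orthogonality check:
  u_2 · u_1 = 0 (should be 0)
  u_3 · u_1 = 0 (should be 0)
  u_3 · u_2 = 0 (should be 0)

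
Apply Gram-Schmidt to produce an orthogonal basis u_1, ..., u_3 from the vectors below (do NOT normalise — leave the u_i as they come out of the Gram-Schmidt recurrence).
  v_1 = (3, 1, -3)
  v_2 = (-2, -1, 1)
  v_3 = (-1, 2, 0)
Orthogonal basis:
  u_1 = (3, 1, -3)
  u_2 = (-8/19, -9/19, -11/19)
  u_3 = (-8/7, 12/7, -4/7)

Apply the Gram-Schmidt recurrence
  u_1 = v_1
  u_i = v_i − Σ_{j<i} ((v_i · u_j) / (u_j · u_j)) · u_j.

Step by step this gives:
  u_1 = (3, 1, -3)
  u_2 = (-8/19, -9/19, -11/19)
  u_3 = (-8/7, 12/7, -4/7)

Orthogonality check:
  u_2 · u_1 = 0 (should be 0)
  u_3 · u_1 = 0 (should be 0)
  u_3 · u_2 = 0 (should be 0)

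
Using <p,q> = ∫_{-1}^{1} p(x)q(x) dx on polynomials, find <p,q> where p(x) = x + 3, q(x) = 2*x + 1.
<p,q> = 22/3

Expand the product: p(x)·q(x) = 2*x^2 + 7*x + 3.
∫_{-1}^{1} of each monomial x^k gives [2/(k+1) if k even, 0 if k odd]. Integrating term-by-term (or equivalently evaluating the antiderivative F(x) = 2*x^3/3 + 7*x^2/2 + 3*x at the endpoints):
  F(1) − F(−1) = 43/6 − (-1/6) = 22/3.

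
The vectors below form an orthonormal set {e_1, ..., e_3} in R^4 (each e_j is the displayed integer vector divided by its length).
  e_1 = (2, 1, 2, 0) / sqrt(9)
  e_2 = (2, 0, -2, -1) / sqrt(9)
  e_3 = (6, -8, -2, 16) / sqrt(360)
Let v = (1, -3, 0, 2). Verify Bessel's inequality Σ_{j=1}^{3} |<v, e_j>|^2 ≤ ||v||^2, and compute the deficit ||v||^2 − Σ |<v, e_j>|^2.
Σ |<v, e_j>|^2 = 971/90; ||v||^2 = 14; deficit = 289/90

Write each e_j = u_j / sqrt(<u_j, u_j>) where u_j is the displayed integer vector. Then <v, e_j> = <v, u_j> / sqrt(<u_j, u_j>), so |<v, e_j>|^2 = <v, u_j>^2 / <u_j, u_j>.
Coefficients: <v, e_1> = -1/sqrt(9), <v, e_2> = 0/sqrt(9), <v, e_3> = 62/sqrt(360).
Square and sum: Σ |<v, e_j>|^2 = 971/90.
Compute ||v||^2 = v·v = 14.
Deficit = 14 − 971/90 = 289/90 ≥ 0, confirming Bessel's inequality. (The deficit equals ||v − Σ <v,e_j> e_j||^2, the squared distance from v to span{e_j}.)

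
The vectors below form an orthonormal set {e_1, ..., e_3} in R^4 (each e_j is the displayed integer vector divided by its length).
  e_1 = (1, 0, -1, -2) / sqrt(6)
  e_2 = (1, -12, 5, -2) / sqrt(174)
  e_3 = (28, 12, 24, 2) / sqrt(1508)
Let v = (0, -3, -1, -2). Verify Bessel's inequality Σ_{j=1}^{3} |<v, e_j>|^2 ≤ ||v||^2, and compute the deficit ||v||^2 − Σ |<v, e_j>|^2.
Σ |<v, e_j>|^2 = 181/13; ||v||^2 = 14; deficit = 1/13

Write each e_j = u_j / sqrt(<u_j, u_j>) where u_j is the displayed integer vector. Then <v, e_j> = <v, u_j> / sqrt(<u_j, u_j>), so |<v, e_j>|^2 = <v, u_j>^2 / <u_j, u_j>.
Coefficients: <v, e_1> = 5/sqrt(6), <v, e_2> = 35/sqrt(174), <v, e_3> = -64/sqrt(1508).
Square and sum: Σ |<v, e_j>|^2 = 181/13.
Compute ||v||^2 = v·v = 14.
Deficit = 14 − 181/13 = 1/13 ≥ 0, confirming Bessel's inequality. (The deficit equals ||v − Σ <v,e_j> e_j||^2, the squared distance from v to span{e_j}.)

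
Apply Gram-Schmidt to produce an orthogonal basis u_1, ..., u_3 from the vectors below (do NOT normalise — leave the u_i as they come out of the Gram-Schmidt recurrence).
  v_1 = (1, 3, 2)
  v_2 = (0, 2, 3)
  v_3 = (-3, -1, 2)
Orthogonal basis:
  u_1 = (1, 3, 2)
  u_2 = (-6/7, -4/7, 9/7)
  u_3 = (-20/19, 12/19, -8/19)

Apply the Gram-Schmidt recurrence
  u_1 = v_1
  u_i = v_i − Σ_{j<i} ((v_i · u_j) / (u_j · u_j)) · u_j.

Step by step this gives:
  u_1 = (1, 3, 2)
  u_2 = (-6/7, -4/7, 9/7)
  u_3 = (-20/19, 12/19, -8/19)

Orthogonality check:
  u_2 · u_1 = 0 (should be 0)
  u_3 · u_1 = 0 (should be 0)
  u_3 · u_2 = 0 (should be 0)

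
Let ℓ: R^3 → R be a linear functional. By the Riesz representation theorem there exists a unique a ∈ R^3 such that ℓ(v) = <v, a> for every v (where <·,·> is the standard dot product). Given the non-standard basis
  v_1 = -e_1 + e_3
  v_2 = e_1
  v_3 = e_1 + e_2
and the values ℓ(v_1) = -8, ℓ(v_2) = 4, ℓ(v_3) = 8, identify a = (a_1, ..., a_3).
a = (4, 4, -4)

Write a = (a_1, ..., a_3) in the standard basis. For each basis vector v_i, ℓ(v_i) = <v_i, a> is a linear equation in the a_j's. Collect the n equations into a matrix system V a = ℓ, where row i of V is v_i (expressed in the standard basis). Since V is invertible (lower-triangular with 1s on the diagonal, up to permutation), solve by back-substitution:
  V =
[[-1, 0, 1],
 [1, 0, 0],
 [1, 1, 0]]
  V a = (-8, 4, 8)
Solving gives a = (4, 4, -4).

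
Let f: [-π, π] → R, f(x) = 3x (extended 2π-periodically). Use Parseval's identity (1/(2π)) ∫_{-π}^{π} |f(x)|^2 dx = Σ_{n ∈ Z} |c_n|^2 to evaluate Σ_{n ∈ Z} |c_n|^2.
Σ |c_n|^2 = 3π^2

Expand and integrate term by term over [-π, π]:
  ∫ (3x)^2 dx = 9·(2π^3/3); ∫ 2·3·(0)·x dx = 0 (odd integrand); ∫ 0^2 dx = 0·2π.
So (1/(2π)) ∫_{-π}^{π} (3x)^2 dx = 9π^2/3 + 0 = 3π^2.
Parseval ⇒ Σ |c_n|^2 = 3π^2.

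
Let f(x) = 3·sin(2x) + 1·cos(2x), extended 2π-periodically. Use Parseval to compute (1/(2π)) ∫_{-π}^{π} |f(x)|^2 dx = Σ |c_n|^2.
Σ |c_n|^2 = 5

Expand |f|^2 and use orthogonality of {sin(nx), cos(mx)} on [-π, π]:
  ∫_{-π}^{π} sin(nx)^2 dx = π, ∫ cos(mx)^2 dx = π, and cross terms integrate to 0.
So ∫_{-π}^{π} f(x)^2 dx = 3^2 · π + 1^2 · π = (9 + 1)π.
Divide by 2π: (9 + 1)/2 = 5.
By Parseval, this equals Σ |c_n|^2.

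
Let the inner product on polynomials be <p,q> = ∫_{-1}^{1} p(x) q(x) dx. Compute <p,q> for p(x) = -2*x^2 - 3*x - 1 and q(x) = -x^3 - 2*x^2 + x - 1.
<p,q> = 82/15

Expand the product: p(x)·q(x) = 2*x^5 + 7*x^4 + 5*x^3 + x^2 + 2*x + 1.
∫_{-1}^{1} of each monomial x^k gives [2/(k+1) if k even, 0 if k odd]. Integrating term-by-term (or equivalently evaluating the antiderivative F(x) = x^6/3 + 7*x^5/5 + 5*x^4/4 + x^3/3 + x^2 + x at the endpoints):
  F(1) − F(−1) = 319/60 − (-3/20) = 82/15.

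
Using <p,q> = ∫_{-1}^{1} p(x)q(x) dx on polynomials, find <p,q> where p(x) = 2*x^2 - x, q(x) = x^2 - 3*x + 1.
<p,q> = 62/15

Expand the product: p(x)·q(x) = 2*x^4 - 7*x^3 + 5*x^2 - x.
∫_{-1}^{1} of each monomial x^k gives [2/(k+1) if k even, 0 if k odd]. Integrating term-by-term (or equivalently evaluating the antiderivative F(x) = 2*x^5/5 - 7*x^4/4 + 5*x^3/3 - x^2/2 at the endpoints):
  F(1) − F(−1) = -11/60 − (-259/60) = 62/15.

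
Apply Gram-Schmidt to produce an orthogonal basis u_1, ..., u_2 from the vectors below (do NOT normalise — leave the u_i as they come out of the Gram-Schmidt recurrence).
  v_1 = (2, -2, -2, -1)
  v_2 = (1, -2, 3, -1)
Orthogonal basis:
  u_1 = (2, -2, -2, -1)
  u_2 = (11/13, -24/13, 41/13, -12/13)

Apply the Gram-Schmidt recurrence
  u_1 = v_1
  u_i = v_i − Σ_{j<i} ((v_i · u_j) / (u_j · u_j)) · u_j.

Step by step this gives:
  u_1 = (2, -2, -2, -1)
  u_2 = (11/13, -24/13, 41/13, -12/13)

Orthogonality check:
  u_2 · u_1 = 0 (should be 0)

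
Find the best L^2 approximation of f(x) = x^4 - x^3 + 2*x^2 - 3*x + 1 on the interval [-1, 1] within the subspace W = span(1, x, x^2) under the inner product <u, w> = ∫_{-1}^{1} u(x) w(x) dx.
g(x) = 20*x^2/7 - 18*x/5 + 32/35

The best approximation g ∈ W is the orthogonal projection of f onto W. Writing g = a_0 + a_1 x + a_2 x^2, the coefficients solve the normal equations G · a = b where
  G_{ij} = <φ_i, φ_j> and b_i = <f, φ_i>, with φ_0 = 1, φ_1 = x, φ_2 = x^2.
G =
  [2, 0, 2/3]
  [0, 2/3, 0]
  [2/3, 0, 2/5],
b = (56/15, -12/5, 184/105).
Solving gives a_0 = 32/35, a_1 = -18/5, a_2 = 20/7, so
  g(x) = 20*x^2/7 - 18*x/5 + 32/35.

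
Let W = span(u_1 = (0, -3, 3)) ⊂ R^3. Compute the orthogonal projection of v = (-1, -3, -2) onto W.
proj_W(v) = (0, -1/2, 1/2)

Set up U = [u_1 | ... | u_1] ∈ R^(3×1). The projector onto W = col(U) is P = U (U^T U)^(-1) U^T.
Compute U^T U =
  [18],
and U^T v = (3).
Solve U^T U · c = U^T v for the coefficients: c = (1/6). The projection is proj_W(v) = U c.
Check: (v - proj_W(v)) · u_1 = 0  (should be 0).
Result: proj_W(v) = (0, -1/2, 1/2).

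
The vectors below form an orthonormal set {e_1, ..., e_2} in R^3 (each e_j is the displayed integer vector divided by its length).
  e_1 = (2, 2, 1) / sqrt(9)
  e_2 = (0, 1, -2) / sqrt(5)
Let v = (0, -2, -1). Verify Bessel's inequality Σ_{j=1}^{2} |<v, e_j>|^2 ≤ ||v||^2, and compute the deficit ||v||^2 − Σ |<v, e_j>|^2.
Σ |<v, e_j>|^2 = 25/9; ||v||^2 = 5; deficit = 20/9

Write each e_j = u_j / sqrt(<u_j, u_j>) where u_j is the displayed integer vector. Then <v, e_j> = <v, u_j> / sqrt(<u_j, u_j>), so |<v, e_j>|^2 = <v, u_j>^2 / <u_j, u_j>.
Coefficients: <v, e_1> = -5/sqrt(9), <v, e_2> = 0/sqrt(5).
Square and sum: Σ |<v, e_j>|^2 = 25/9.
Compute ||v||^2 = v·v = 5.
Deficit = 5 − 25/9 = 20/9 ≥ 0, confirming Bessel's inequality. (The deficit equals ||v − Σ <v,e_j> e_j||^2, the squared distance from v to span{e_j}.)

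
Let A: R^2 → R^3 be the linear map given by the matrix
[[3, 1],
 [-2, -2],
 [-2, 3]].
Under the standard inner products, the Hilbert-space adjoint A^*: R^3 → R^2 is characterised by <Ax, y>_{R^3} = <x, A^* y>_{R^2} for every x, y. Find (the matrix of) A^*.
A^* = A^T =
[[3, -2, -2],
 [1, -2, 3]]

For real matrices with standard dot products, the defining identity <Ax, y> = <x, A^* y> gives (Ax)^T y = x^T (A^*) y, i.e. x^T A^T y = x^T (A^*) y. Since this holds for all x, y, we must have A^* = A^T. Therefore
A^* =
[[3, -2, -2],
 [1, -2, 3]].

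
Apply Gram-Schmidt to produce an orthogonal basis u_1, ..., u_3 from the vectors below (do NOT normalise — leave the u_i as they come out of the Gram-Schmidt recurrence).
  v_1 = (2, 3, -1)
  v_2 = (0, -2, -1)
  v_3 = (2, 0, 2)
Orthogonal basis:
  u_1 = (2, 3, -1)
  u_2 = (5/7, -13/14, -19/14)
  u_3 = (2, -4/5, 8/5)

Apply the Gram-Schmidt recurrence
  u_1 = v_1
  u_i = v_i − Σ_{j<i} ((v_i · u_j) / (u_j · u_j)) · u_j.

Step by step this gives:
  u_1 = (2, 3, -1)
  u_2 = (5/7, -13/14, -19/14)
  u_3 = (2, -4/5, 8/5)

Orthogonality check:
  u_2 · u_1 = 0 (should be 0)
  u_3 · u_1 = 0 (should be 0)
  u_3 · u_2 = 0 (should be 0)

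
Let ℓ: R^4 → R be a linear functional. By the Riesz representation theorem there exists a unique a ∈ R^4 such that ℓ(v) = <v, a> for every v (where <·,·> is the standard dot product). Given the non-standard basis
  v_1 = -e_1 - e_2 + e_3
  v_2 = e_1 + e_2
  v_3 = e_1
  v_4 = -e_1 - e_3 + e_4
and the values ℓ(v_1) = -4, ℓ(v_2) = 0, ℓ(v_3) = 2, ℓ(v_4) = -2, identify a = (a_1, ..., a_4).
a = (2, -2, -4, -4)

Write a = (a_1, ..., a_4) in the standard basis. For each basis vector v_i, ℓ(v_i) = <v_i, a> is a linear equation in the a_j's. Collect the n equations into a matrix system V a = ℓ, where row i of V is v_i (expressed in the standard basis). Since V is invertible (lower-triangular with 1s on the diagonal, up to permutation), solve by back-substitution:
  V =
[[-1, -1, 1, 0],
 [1, 1, 0, 0],
 [1, 0, 0, 0],
 [-1, 0, -1, 1]]
  V a = (-4, 0, 2, -2)
Solving gives a = (2, -2, -4, -4).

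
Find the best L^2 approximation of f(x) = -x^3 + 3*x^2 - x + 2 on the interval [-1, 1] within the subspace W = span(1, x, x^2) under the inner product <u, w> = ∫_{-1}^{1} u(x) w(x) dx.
g(x) = 3*x^2 - 8*x/5 + 2

The best approximation g ∈ W is the orthogonal projection of f onto W. Writing g = a_0 + a_1 x + a_2 x^2, the coefficients solve the normal equations G · a = b where
  G_{ij} = <φ_i, φ_j> and b_i = <f, φ_i>, with φ_0 = 1, φ_1 = x, φ_2 = x^2.
G =
  [2, 0, 2/3]
  [0, 2/3, 0]
  [2/3, 0, 2/5],
b = (6, -16/15, 38/15).
Solving gives a_0 = 2, a_1 = -8/5, a_2 = 3, so
  g(x) = 3*x^2 - 8*x/5 + 2.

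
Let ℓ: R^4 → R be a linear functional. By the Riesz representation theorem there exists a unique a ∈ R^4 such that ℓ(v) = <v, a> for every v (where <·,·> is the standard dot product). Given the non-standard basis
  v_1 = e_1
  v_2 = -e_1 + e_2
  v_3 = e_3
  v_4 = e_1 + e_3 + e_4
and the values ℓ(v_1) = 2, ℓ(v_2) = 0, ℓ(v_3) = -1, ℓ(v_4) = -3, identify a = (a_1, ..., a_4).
a = (2, 2, -1, -4)

Write a = (a_1, ..., a_4) in the standard basis. For each basis vector v_i, ℓ(v_i) = <v_i, a> is a linear equation in the a_j's. Collect the n equations into a matrix system V a = ℓ, where row i of V is v_i (expressed in the standard basis). Since V is invertible (lower-triangular with 1s on the diagonal, up to permutation), solve by back-substitution:
  V =
[[1, 0, 0, 0],
 [-1, 1, 0, 0],
 [0, 0, 1, 0],
 [1, 0, 1, 1]]
  V a = (2, 0, -1, -3)
Solving gives a = (2, 2, -1, -4).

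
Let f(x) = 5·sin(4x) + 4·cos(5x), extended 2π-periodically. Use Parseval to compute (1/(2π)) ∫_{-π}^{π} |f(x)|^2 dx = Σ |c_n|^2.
Σ |c_n|^2 = 41/2

Expand |f|^2 and use orthogonality of {sin(nx), cos(mx)} on [-π, π]:
  ∫_{-π}^{π} sin(nx)^2 dx = π, ∫ cos(mx)^2 dx = π, and cross terms integrate to 0.
So ∫_{-π}^{π} f(x)^2 dx = 5^2 · π + 4^2 · π = (25 + 16)π.
Divide by 2π: (25 + 16)/2 = 41/2.
By Parseval, this equals Σ |c_n|^2.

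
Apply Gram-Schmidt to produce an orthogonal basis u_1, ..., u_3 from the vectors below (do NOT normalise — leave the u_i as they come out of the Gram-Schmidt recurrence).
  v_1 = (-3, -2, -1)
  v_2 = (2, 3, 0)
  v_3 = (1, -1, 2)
Orthogonal basis:
  u_1 = (-3, -2, -1)
  u_2 = (-4/7, 9/7, -6/7)
  u_3 = (-15/38, 5/19, 25/38)

Apply the Gram-Schmidt recurrence
  u_1 = v_1
  u_i = v_i − Σ_{j<i} ((v_i · u_j) / (u_j · u_j)) · u_j.

Step by step this gives:
  u_1 = (-3, -2, -1)
  u_2 = (-4/7, 9/7, -6/7)
  u_3 = (-15/38, 5/19, 25/38)

Orthogonality check:
  u_2 · u_1 = 0 (should be 0)
  u_3 · u_1 = 0 (should be 0)
  u_3 · u_2 = 0 (should be 0)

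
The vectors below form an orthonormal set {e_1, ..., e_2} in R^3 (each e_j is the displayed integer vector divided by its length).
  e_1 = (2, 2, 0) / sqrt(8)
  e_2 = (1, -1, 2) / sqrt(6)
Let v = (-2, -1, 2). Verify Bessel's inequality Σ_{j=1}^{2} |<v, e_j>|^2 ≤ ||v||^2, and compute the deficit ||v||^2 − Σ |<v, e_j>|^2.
Σ |<v, e_j>|^2 = 6; ||v||^2 = 9; deficit = 3

Write each e_j = u_j / sqrt(<u_j, u_j>) where u_j is the displayed integer vector. Then <v, e_j> = <v, u_j> / sqrt(<u_j, u_j>), so |<v, e_j>|^2 = <v, u_j>^2 / <u_j, u_j>.
Coefficients: <v, e_1> = -6/sqrt(8), <v, e_2> = 3/sqrt(6).
Square and sum: Σ |<v, e_j>|^2 = 6.
Compute ||v||^2 = v·v = 9.
Deficit = 9 − 6 = 3 ≥ 0, confirming Bessel's inequality. (The deficit equals ||v − Σ <v,e_j> e_j||^2, the squared distance from v to span{e_j}.)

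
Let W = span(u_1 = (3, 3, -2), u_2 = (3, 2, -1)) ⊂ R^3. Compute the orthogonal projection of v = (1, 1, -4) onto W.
proj_W(v) = (9/19, 49/19, -46/19)

Set up U = [u_1 | ... | u_2] ∈ R^(3×2). The projector onto W = col(U) is P = U (U^T U)^(-1) U^T.
Compute U^T U =
  [22, 17]
  [17, 14],
and U^T v = (14, 9).
Solve U^T U · c = U^T v for the coefficients: c = (43/19, -40/19). The projection is proj_W(v) = U c.
Check: (v - proj_W(v)) · u_1 = 0  (should be 0).
Check: (v - proj_W(v)) · u_2 = 0  (should be 0).
Result: proj_W(v) = (9/19, 49/19, -46/19).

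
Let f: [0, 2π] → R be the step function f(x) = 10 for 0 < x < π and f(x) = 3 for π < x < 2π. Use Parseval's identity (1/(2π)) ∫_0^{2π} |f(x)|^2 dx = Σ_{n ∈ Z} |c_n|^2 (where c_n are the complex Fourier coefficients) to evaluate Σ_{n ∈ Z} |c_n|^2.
Σ |c_n|^2 = 109/2

Parseval equates the L^2 energy of f (normalised by 1/(2π)) with the ℓ^2 sum of its Fourier coefficients: (1/(2π)) ∫_0^{2π} |f|^2 = Σ |c_n|^2.
Compute the left side: (1/(2π)) [∫_0^π 10^2 dx + ∫_π^{2π} 3^2 dx] = (1/(2π)) · (100π + 9π) = (100 + 9)/2 = 109/2.
So Σ_{n ∈ Z} |c_n|^2 = 109/2.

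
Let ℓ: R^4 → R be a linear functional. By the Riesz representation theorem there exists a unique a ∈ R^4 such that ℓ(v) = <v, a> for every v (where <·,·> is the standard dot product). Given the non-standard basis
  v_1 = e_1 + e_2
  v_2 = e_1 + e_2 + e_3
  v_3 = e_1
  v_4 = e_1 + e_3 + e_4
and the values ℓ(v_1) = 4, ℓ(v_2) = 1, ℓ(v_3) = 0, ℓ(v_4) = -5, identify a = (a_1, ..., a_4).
a = (0, 4, -3, -2)

Write a = (a_1, ..., a_4) in the standard basis. For each basis vector v_i, ℓ(v_i) = <v_i, a> is a linear equation in the a_j's. Collect the n equations into a matrix system V a = ℓ, where row i of V is v_i (expressed in the standard basis). Since V is invertible (lower-triangular with 1s on the diagonal, up to permutation), solve by back-substitution:
  V =
[[1, 1, 0, 0],
 [1, 1, 1, 0],
 [1, 0, 0, 0],
 [1, 0, 1, 1]]
  V a = (4, 1, 0, -5)
Solving gives a = (0, 4, -3, -2).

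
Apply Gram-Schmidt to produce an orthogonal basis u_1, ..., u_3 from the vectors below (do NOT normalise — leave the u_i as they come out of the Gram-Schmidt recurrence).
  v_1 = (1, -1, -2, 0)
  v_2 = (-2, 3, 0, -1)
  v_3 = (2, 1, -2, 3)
Orthogonal basis:
  u_1 = (1, -1, -2, 0)
  u_2 = (-7/6, 13/6, -5/3, -1)
  u_3 = (70/59, 106/59, -18/59, 178/59)

Apply the Gram-Schmidt recurrence
  u_1 = v_1
  u_i = v_i − Σ_{j<i} ((v_i · u_j) / (u_j · u_j)) · u_j.

Step by step this gives:
  u_1 = (1, -1, -2, 0)
  u_2 = (-7/6, 13/6, -5/3, -1)
  u_3 = (70/59, 106/59, -18/59, 178/59)

Orthogonality check:
  u_2 · u_1 = 0 (should be 0)
  u_3 · u_1 = 0 (should be 0)
  u_3 · u_2 = 0 (should be 0)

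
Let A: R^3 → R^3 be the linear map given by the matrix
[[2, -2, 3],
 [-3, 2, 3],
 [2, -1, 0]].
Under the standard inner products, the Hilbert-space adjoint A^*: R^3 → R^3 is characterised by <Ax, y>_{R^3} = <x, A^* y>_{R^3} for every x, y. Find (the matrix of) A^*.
A^* = A^T =
[[2, -3, 2],
 [-2, 2, -1],
 [3, 3, 0]]

For real matrices with standard dot products, the defining identity <Ax, y> = <x, A^* y> gives (Ax)^T y = x^T (A^*) y, i.e. x^T A^T y = x^T (A^*) y. Since this holds for all x, y, we must have A^* = A^T. Therefore
A^* =
[[2, -3, 2],
 [-2, 2, -1],
 [3, 3, 0]].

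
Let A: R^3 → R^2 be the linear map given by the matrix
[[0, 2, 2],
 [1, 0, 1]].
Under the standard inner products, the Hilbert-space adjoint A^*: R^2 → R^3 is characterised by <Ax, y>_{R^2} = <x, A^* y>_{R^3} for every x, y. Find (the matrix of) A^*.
A^* = A^T =
[[0, 1],
 [2, 0],
 [2, 1]]

For real matrices with standard dot products, the defining identity <Ax, y> = <x, A^* y> gives (Ax)^T y = x^T (A^*) y, i.e. x^T A^T y = x^T (A^*) y. Since this holds for all x, y, we must have A^* = A^T. Therefore
A^* =
[[0, 1],
 [2, 0],
 [2, 1]].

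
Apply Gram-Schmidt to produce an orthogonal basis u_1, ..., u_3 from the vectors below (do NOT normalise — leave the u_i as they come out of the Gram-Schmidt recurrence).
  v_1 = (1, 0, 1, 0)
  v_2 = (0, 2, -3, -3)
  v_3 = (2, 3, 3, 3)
Orthogonal basis:
  u_1 = (1, 0, 1, 0)
  u_2 = (3/2, 2, -3/2, -3)
  u_3 = (-4/35, 123/35, 4/35, 78/35)

Apply the Gram-Schmidt recurrence
  u_1 = v_1
  u_i = v_i − Σ_{j<i} ((v_i · u_j) / (u_j · u_j)) · u_j.

Step by step this gives:
  u_1 = (1, 0, 1, 0)
  u_2 = (3/2, 2, -3/2, -3)
  u_3 = (-4/35, 123/35, 4/35, 78/35)

Orthogonality check:
  u_2 · u_1 = 0 (should be 0)
  u_3 · u_1 = 0 (should be 0)
  u_3 · u_2 = 0 (should be 0)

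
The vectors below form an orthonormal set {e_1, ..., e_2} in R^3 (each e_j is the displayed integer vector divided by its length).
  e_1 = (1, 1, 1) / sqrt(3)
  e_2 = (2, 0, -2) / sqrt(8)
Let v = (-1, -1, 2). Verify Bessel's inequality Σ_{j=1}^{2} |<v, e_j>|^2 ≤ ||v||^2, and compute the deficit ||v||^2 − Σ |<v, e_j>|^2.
Σ |<v, e_j>|^2 = 9/2; ||v||^2 = 6; deficit = 3/2

Write each e_j = u_j / sqrt(<u_j, u_j>) where u_j is the displayed integer vector. Then <v, e_j> = <v, u_j> / sqrt(<u_j, u_j>), so |<v, e_j>|^2 = <v, u_j>^2 / <u_j, u_j>.
Coefficients: <v, e_1> = 0/sqrt(3), <v, e_2> = -6/sqrt(8).
Square and sum: Σ |<v, e_j>|^2 = 9/2.
Compute ||v||^2 = v·v = 6.
Deficit = 6 − 9/2 = 3/2 ≥ 0, confirming Bessel's inequality. (The deficit equals ||v − Σ <v,e_j> e_j||^2, the squared distance from v to span{e_j}.)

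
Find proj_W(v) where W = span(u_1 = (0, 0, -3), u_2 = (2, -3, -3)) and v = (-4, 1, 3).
proj_W(v) = (-22/13, 33/13, 3)

Set up U = [u_1 | ... | u_2] ∈ R^(3×2). The projector onto W = col(U) is P = U (U^T U)^(-1) U^T.
Compute U^T U =
  [9, 9]
  [9, 22],
and U^T v = (-9, -20).
Solve U^T U · c = U^T v for the coefficients: c = (-2/13, -11/13). The projection is proj_W(v) = U c.
Check: (v - proj_W(v)) · u_1 = 0  (should be 0).
Check: (v - proj_W(v)) · u_2 = 0  (should be 0).
Result: proj_W(v) = (-22/13, 33/13, 3).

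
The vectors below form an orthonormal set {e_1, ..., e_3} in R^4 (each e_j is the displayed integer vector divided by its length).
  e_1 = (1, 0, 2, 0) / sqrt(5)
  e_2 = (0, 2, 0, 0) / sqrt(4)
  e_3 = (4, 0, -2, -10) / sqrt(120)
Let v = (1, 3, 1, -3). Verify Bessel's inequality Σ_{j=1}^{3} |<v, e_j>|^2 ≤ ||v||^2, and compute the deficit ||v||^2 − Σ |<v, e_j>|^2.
Σ |<v, e_j>|^2 = 58/3; ||v||^2 = 20; deficit = 2/3

Write each e_j = u_j / sqrt(<u_j, u_j>) where u_j is the displayed integer vector. Then <v, e_j> = <v, u_j> / sqrt(<u_j, u_j>), so |<v, e_j>|^2 = <v, u_j>^2 / <u_j, u_j>.
Coefficients: <v, e_1> = 3/sqrt(5), <v, e_2> = 6/sqrt(4), <v, e_3> = 32/sqrt(120).
Square and sum: Σ |<v, e_j>|^2 = 58/3.
Compute ||v||^2 = v·v = 20.
Deficit = 20 − 58/3 = 2/3 ≥ 0, confirming Bessel's inequality. (The deficit equals ||v − Σ <v,e_j> e_j||^2, the squared distance from v to span{e_j}.)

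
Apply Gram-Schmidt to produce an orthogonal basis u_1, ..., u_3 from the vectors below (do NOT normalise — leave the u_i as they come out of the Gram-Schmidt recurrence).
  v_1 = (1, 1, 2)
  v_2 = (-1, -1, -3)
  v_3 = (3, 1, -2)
Orthogonal basis:
  u_1 = (1, 1, 2)
  u_2 = (1/3, 1/3, -1/3)
  u_3 = (1, -1, 0)

Apply the Gram-Schmidt recurrence
  u_1 = v_1
  u_i = v_i − Σ_{j<i} ((v_i · u_j) / (u_j · u_j)) · u_j.

Step by step this gives:
  u_1 = (1, 1, 2)
  u_2 = (1/3, 1/3, -1/3)
  u_3 = (1, -1, 0)

Orthogonality check:
  u_2 · u_1 = 0 (should be 0)
  u_3 · u_1 = 0 (should be 0)
  u_3 · u_2 = 0 (should be 0)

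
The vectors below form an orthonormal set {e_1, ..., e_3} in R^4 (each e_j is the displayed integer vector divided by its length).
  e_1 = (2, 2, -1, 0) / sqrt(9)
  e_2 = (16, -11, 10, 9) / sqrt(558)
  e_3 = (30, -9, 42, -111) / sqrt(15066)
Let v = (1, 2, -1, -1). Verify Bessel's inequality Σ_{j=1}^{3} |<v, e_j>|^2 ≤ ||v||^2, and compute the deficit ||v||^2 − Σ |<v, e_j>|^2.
Σ |<v, e_j>|^2 = 7; ||v||^2 = 7; deficit = 0

Write each e_j = u_j / sqrt(<u_j, u_j>) where u_j is the displayed integer vector. Then <v, e_j> = <v, u_j> / sqrt(<u_j, u_j>), so |<v, e_j>|^2 = <v, u_j>^2 / <u_j, u_j>.
Coefficients: <v, e_1> = 7/sqrt(9), <v, e_2> = -25/sqrt(558), <v, e_3> = 81/sqrt(15066).
Square and sum: Σ |<v, e_j>|^2 = 7.
Compute ||v||^2 = v·v = 7.
Deficit = 7 − 7 = 0 ≥ 0, confirming Bessel's inequality. (The deficit equals ||v − Σ <v,e_j> e_j||^2, the squared distance from v to span{e_j}.)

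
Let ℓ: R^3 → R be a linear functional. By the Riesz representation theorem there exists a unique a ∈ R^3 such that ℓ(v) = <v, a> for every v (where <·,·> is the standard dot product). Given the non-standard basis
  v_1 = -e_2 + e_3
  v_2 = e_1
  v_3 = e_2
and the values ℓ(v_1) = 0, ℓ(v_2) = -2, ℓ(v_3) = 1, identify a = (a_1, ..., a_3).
a = (-2, 1, 1)

Write a = (a_1, ..., a_3) in the standard basis. For each basis vector v_i, ℓ(v_i) = <v_i, a> is a linear equation in the a_j's. Collect the n equations into a matrix system V a = ℓ, where row i of V is v_i (expressed in the standard basis). Since V is invertible (lower-triangular with 1s on the diagonal, up to permutation), solve by back-substitution:
  V =
[[0, -1, 1],
 [1, 0, 0],
 [0, 1, 0]]
  V a = (0, -2, 1)
Solving gives a = (-2, 1, 1).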